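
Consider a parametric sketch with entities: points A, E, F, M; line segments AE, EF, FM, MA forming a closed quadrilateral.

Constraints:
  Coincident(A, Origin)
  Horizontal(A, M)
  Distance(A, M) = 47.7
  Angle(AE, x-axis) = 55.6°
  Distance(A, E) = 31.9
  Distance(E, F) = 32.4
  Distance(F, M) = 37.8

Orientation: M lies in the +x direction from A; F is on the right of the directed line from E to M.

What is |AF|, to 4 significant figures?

11.46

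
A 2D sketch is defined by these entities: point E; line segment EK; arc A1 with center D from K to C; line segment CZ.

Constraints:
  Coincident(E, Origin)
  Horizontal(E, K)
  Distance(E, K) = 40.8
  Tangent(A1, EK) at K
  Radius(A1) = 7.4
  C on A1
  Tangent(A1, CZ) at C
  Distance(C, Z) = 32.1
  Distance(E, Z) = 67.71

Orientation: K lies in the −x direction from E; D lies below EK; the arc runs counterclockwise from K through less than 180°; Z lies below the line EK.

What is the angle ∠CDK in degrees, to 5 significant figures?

72.601°

Checks: E = (0.00, 0.00) ✓; |DC| = 7.400 ✓; ∠(DC, CZ) = 90.00° ✓; |CZ| = 32.10 ✓; |EZ| = 67.71 ✓.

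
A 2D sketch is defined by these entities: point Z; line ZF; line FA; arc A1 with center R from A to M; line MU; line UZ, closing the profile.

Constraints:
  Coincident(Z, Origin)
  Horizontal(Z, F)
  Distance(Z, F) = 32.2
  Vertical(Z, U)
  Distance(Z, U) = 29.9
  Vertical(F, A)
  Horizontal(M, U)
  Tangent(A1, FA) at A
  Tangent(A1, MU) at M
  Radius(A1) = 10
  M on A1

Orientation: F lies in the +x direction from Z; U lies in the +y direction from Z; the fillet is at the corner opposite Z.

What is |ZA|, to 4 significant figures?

37.85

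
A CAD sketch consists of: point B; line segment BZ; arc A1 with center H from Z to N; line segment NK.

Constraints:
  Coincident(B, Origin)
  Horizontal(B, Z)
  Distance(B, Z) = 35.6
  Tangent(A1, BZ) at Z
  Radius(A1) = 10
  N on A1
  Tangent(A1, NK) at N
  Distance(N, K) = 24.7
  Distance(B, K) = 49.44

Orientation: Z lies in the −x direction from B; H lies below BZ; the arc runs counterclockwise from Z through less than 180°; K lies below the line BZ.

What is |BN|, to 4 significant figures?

46.82

Checks: |HN| = 10.00 ✓; ∠(HN, NK) = 90.00° ✓; |NK| = 24.70 ✓; |BK| = 49.44 ✓.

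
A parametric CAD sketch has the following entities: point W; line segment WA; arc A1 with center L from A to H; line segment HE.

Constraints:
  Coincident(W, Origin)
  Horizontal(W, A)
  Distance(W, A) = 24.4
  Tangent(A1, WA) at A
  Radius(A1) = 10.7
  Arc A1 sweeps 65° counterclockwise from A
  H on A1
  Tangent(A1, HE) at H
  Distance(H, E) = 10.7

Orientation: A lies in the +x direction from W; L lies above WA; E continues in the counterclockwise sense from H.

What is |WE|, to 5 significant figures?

41.755

W is at the origin; W and A share the same y with |WA| = 24.4 and A on the +x side, so A = (24.400, 0.0000). Since A1 is tangent to WA there, LA ⟂ WA, so L = A + (0, 10.7) = (24.400, 10.700). On A1, A sits at bearing -90° from L; a 65° counterclockwise sweep puts H at bearing -25°, so H = L + 10.7·(cos -25°, sin -25°) = (34.097, 6.1780). The tangent condition forces LH to be normal to HE, so HE runs along (−sin -25°, cos -25°); with |HE| = 10.7, E = (38.620, 15.875). Then |WE| = |E − W| = 41.755.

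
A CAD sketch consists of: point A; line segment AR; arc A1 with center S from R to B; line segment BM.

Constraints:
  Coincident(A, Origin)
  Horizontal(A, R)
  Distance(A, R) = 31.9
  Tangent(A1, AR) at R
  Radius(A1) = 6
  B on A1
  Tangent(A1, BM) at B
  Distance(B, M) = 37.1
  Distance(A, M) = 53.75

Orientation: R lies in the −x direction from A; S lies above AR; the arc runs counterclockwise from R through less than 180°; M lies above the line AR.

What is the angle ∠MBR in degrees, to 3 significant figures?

131°

A is at the origin; AR is horizontal with |AR| = 31.9 and R on the −x side, so R = (-31.9, 0.00). Since A1 is tangent to AR there, SR ⟂ AR, so S = R + (0, 6) = (-31.9, 6.00). Since SB ⟂ BM (tangency), |SM| = √(6.0² + 37.1²) = 37.6 regardless of where B sits on A1. So M lies on both circle(A, 53.75) and circle(S, 37.6); the above-AR intersection is M = (-31.5, 43.6). B is the foot of the tangent from M: B = (-26.0, 6.89).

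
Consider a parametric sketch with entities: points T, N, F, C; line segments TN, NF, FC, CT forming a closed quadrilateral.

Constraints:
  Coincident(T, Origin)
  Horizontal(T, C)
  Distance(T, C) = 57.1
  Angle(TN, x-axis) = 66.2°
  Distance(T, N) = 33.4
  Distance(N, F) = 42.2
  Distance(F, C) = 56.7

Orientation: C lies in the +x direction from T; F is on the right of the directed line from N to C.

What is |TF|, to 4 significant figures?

9.913

T is at the origin; TC is horizontal with |TC| = 57.1 and C in +x, so C = (57.1, 0). TN runs at 66.2° with |TN| = 33.4, so N = (13.48, 30.56). F is determined by |NF| = 42.2 and |FC| = 56.7 together: it lies at the intersection of circle(N, 42.2) and circle(C, 56.7). With |NC| = 53.26, the foot of the radical line on NC is 13.17 from N and the perpendicular offset is √(42.2² − 13.17²) = 40.09. Taking the right-of-NC solution: F = (1.259, -9.833).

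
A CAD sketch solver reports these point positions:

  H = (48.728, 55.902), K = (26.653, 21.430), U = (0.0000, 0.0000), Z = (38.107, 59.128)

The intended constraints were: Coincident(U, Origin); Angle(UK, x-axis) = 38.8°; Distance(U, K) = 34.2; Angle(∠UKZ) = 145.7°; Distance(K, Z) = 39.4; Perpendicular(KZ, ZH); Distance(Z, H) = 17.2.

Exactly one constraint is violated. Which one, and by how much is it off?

Distance(Z, H) = 17.2 — off by 6.10.

U = (0.00, 0.00) ✓; UK at 38.80° ✓; |UK| = 34.20 ✓; ∠UKZ = 145.7° ✓; |KZ| = 39.40 ✓; ∠(KZ, ZH) = 89.99° ✓; |ZH| = 11.10 ✗.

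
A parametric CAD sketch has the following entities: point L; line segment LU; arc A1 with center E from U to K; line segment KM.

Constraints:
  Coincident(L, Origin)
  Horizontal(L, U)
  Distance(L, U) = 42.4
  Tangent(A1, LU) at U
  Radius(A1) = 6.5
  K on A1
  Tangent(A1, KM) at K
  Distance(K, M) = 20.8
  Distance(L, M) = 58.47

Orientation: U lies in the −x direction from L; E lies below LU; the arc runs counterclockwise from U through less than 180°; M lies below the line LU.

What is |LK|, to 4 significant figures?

49.09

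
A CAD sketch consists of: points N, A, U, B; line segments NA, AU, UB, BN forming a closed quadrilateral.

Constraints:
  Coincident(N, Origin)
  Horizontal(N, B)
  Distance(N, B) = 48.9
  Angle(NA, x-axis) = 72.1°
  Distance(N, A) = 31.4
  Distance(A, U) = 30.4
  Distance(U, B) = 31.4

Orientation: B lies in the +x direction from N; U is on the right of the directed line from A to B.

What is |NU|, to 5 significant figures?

17.512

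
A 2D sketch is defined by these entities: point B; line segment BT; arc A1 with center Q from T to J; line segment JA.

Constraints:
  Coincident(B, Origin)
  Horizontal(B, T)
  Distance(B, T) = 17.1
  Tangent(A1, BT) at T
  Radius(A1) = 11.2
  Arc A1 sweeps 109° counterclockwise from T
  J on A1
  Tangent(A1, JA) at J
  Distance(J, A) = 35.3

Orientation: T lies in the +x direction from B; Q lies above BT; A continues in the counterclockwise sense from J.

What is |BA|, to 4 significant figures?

50.87

B is at the origin; B and T share the same y with |BT| = 17.1 and T on the +x side, so T = (17.10, 0.000). Since A1 is tangent to BT there, QT ⟂ BT, so Q = T + (0, 11.2) = (17.10, 11.20). On A1, T sits at bearing -90° from Q; a 109° counterclockwise sweep puts J at bearing 19°, so J = Q + 11.2·(cos 19°, sin 19°) = (27.69, 14.85). A1 meets JA tangentially, so QJ is at right angles to JA, so JA runs along (−sin 19°, cos 19°); with |JA| = 35.3, A = (16.20, 48.22). Then |BA| = |A − B| = 50.87.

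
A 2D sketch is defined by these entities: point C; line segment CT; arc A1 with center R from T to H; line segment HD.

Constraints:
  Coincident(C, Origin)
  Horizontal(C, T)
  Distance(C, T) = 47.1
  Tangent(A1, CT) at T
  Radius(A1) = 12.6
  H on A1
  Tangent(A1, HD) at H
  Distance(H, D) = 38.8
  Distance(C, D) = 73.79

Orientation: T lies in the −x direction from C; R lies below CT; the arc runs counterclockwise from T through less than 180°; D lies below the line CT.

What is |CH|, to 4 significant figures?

61.35

C is at the origin; C and T share the same y with |CT| = 47.1 and T on the −x side, so T = (-47.10, 0.000). The tangent condition forces RT to be normal to CT, so R = T + (0, -12.6) = (-47.10, -12.60). Since RH ⟂ HD (tangency), |RD| = √(12.6² + 38.8²) = 40.79 regardless of where H sits on A1. So D lies on both circle(C, 73.79) and circle(R, 40.79); the below-CT intersection is D = (-51.14, -53.19). H is the foot of the tangent from D: H = (-59.41, -15.29).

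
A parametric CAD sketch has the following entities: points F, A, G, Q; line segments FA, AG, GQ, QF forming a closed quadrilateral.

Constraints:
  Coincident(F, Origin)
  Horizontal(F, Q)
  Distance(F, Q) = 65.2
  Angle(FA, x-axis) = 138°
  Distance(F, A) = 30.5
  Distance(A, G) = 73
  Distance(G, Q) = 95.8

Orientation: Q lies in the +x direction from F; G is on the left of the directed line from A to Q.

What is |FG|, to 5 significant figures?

83.824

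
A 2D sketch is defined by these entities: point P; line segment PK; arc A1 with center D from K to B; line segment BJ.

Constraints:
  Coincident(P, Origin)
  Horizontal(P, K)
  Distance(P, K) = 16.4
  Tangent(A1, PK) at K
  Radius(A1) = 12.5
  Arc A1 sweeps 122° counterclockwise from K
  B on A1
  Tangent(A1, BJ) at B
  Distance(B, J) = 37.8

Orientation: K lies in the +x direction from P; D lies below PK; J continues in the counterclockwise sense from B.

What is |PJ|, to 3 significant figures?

57.3

On A1, K sits at bearing 90° from D; a 122° counterclockwise sweep puts B at bearing 212°, so B = D + 12.5·(cos 212°, sin 212°) = (5.80, -19.1). Since A1 is tangent to BJ there, DB ⟂ BJ, so BJ runs along (−sin 212°, cos 212°); with |BJ| = 37.8, J = (25.8, -51.2). Then |PJ| = |J − P| = 57.3.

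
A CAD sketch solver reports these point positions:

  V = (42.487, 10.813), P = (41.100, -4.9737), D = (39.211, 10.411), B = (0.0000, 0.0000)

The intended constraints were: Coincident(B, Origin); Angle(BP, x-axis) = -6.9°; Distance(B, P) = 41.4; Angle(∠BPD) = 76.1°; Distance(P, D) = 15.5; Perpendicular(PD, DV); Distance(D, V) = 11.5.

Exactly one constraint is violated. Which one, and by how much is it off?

Distance(D, V) = 11.5 — off by 8.20.

B = (0.00, 0.00) ✓; BP at -6.900° ✓; |BP| = 41.40 ✓; ∠BPD = 76.10° ✓; |PD| = 15.50 ✓; ∠(PD, DV) = 90.00° ✓; |DV| = 3.301 ✗.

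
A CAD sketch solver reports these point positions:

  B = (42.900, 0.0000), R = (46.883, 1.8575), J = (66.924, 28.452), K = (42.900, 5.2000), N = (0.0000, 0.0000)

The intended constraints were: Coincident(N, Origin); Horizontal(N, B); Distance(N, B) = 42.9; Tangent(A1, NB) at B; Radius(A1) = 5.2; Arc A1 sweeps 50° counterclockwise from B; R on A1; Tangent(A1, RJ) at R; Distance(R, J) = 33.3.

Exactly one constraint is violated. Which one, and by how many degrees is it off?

Tangent(A1, RJ) at R — off by 3.00°.

N = (0.00, 0.00) ✓; N.y = 0.00, B.y = 0.00 ✓; |NB| = 42.90 ✓; ∠(KB, BN) = 90.00° ✓; |KB| = 5.200 ✓; bearing(K→R) − bearing(K→B) = 50.00° ✓; |KR| = 5.200 ✓; ∠(KR, RJ) = 87.00° ✗; |RJ| = 33.30 ✓.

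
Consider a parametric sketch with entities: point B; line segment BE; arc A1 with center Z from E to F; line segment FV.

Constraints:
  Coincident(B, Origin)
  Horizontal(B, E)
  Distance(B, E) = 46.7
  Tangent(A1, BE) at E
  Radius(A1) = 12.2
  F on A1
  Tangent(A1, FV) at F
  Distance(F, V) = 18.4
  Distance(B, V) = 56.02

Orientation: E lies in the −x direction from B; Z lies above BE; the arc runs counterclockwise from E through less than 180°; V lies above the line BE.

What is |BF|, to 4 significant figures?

40.08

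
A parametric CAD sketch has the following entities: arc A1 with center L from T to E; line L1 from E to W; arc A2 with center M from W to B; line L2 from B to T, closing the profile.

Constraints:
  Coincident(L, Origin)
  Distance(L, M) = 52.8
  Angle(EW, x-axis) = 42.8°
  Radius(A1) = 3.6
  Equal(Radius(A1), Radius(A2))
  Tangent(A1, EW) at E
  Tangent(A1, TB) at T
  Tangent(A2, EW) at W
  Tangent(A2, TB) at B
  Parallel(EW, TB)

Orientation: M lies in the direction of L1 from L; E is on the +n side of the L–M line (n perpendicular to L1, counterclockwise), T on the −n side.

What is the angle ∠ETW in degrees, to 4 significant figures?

82.23°

The slot axis is L1's direction at 42.8°, so u = (cos 42.8°, sin 42.8°) = (0.7337, 0.6794) and n = (−sin 42.8°, cos 42.8°) = (-0.6794, 0.7337). L is at the origin and M lies 52.8 along u from L, so M = 52.8·u = (38.74, 35.87). Tangency of A1 to both parallel lines with radius 3.6 puts E and T at L ± 3.6·n: E = (-2.446, 2.641), T = (2.446, -2.641). Equal radii place W and B the same way about M: W = M + 3.6·n = (36.29, 38.52), B = M − 3.6·n = (41.19, 33.23). Then cos ∠ETW = TE·TW / (|TE||TW|), giving 82.23°.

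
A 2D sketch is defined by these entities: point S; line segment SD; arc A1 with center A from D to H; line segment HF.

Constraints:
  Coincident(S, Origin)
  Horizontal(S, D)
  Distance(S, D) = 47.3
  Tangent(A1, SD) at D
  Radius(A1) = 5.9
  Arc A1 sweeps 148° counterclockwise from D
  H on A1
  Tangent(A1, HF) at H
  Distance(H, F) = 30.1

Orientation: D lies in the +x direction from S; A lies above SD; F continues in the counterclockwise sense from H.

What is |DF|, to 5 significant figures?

34.970

S is at the origin; S and D share the same y with |SD| = 47.3 and D on the +x side, so D = (47.300, 0.0000). Since A1 is tangent to SD there, AD ⟂ SD, so A = D + (0, 5.9) = (47.300, 5.9000). On A1, D sits at bearing -90° from A; a 148° counterclockwise sweep puts H at bearing 58°, so H = A + 5.9·(cos 58°, sin 58°) = (50.427, 10.903). Tangency of A1 to HF means the radius AH is perpendicular to HF, so HF runs along (−sin 58°, cos 58°); with |HF| = 30.1, F = (24.900, 26.854). Then |DF| = |F − D| = 34.970.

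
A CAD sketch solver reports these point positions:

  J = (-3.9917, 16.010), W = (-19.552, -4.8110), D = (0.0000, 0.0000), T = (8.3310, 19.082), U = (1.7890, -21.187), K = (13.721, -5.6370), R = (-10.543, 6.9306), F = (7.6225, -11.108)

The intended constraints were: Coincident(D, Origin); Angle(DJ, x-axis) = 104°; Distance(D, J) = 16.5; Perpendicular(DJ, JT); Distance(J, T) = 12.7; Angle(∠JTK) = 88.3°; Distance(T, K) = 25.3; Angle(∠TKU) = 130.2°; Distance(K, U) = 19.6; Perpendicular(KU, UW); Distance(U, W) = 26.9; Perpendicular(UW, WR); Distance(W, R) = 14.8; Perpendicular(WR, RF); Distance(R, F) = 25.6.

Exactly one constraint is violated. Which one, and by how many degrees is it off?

Perpendicular(WR, RF) — off by 7.30°.

D = (0.00, 0.00) ✓; DJ at 104.0° ✓; |DJ| = 16.50 ✓; ∠(DJ, JT) = 90.00° ✓; |JT| = 12.70 ✓; ∠JTK = 88.30° ✓; |TK| = 25.30 ✓; ∠TKU = 130.2° ✓; |KU| = 19.60 ✓; ∠(KU, UW) = 90.00° ✓; |UW| = 26.90 ✓; ∠(UW, WR) = 90.00° ✓; |WR| = 14.80 ✓; ∠(WR, RF) = 97.30° ✗; |RF| = 25.60 ✓.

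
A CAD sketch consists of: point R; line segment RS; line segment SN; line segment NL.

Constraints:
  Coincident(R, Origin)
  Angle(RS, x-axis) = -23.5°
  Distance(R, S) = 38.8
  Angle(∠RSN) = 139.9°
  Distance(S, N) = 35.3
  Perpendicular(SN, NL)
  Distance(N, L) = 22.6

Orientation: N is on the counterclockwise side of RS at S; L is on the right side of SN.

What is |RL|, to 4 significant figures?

80.54

∠RSN = 139.9°, so SN runs at -23.5° + (180° − 139.9°) = 16.60° from the x-axis; with |SN| = 35.3, N = S + 35.3·(cos 16.60°, sin 16.60°) = (69.41, -5.387). The perpendicularity gives NL at right angles to SN; with |NL| = 22.6 on the right of SN, L = N + 22.6·(0.2857, -0.9583) = (75.87, -27.04). Then |RL| = |L − R| = 80.54.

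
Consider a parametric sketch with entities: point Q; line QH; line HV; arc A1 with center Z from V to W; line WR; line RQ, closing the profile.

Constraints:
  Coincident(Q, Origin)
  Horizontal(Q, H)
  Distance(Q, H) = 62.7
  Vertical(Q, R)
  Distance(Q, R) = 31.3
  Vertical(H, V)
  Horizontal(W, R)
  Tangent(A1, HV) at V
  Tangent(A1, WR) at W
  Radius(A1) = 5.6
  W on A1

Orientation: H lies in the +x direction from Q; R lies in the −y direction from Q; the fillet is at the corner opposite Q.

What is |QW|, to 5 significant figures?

65.116

Q is at the origin; Q and H share the same y with |QH| = 62.7 and H on the +x side, so H = (62.700, 0.0000). QR is vertical with |QR| = 31.3 and R on the −y side, so R = (0.0000, -31.300). The virtual corner opposite Q is at (62.700, -31.300). Tangency of A1 to HV means the radius ZV is perpendicular to HV and since A1 is tangent to WR there, ZW ⟂ WR, with radius 5.6, so the center Z sits 5.6 in from both sides at Z = (57.100, -25.700). That places the tangent points at V = (62.700, -25.700) on HV and W = (57.100, -31.300) on WR. Then |QW| = |W − Q| = 65.116.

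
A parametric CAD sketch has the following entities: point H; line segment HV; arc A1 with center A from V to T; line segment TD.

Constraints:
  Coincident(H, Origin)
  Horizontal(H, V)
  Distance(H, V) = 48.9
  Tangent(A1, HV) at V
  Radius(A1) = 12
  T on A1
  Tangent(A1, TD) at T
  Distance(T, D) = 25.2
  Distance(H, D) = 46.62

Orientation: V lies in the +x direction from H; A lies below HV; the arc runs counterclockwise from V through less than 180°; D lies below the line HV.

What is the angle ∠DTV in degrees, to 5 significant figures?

141.14°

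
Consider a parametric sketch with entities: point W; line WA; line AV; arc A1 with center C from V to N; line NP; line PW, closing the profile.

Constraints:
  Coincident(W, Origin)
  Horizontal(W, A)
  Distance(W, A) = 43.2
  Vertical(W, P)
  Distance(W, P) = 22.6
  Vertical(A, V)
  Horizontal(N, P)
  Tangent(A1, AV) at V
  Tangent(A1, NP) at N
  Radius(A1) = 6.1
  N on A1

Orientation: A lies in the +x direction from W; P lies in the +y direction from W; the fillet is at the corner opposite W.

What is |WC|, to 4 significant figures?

40.60

WP is vertical with |WP| = 22.6 and P on the +y side, so P = (0.000, 22.60). The virtual corner opposite W is at (43.20, 22.60). Since A1 is tangent to AV there, CV ⟂ AV and A1 meets NP tangentially, so CN is at right angles to NP, with radius 6.1, so the center C sits 6.1 in from both sides at C = (37.10, 16.50). Then |WC| = |C − W| = 40.60.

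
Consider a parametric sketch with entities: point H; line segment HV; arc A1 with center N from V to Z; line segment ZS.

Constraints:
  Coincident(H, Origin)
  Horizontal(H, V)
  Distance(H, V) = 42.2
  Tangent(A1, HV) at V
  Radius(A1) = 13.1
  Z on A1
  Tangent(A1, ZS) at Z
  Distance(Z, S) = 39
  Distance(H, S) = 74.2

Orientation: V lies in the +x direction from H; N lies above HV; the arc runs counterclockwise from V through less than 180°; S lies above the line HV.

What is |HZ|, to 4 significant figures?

57.06

Checks: |NZ| = 13.10 ✓; ∠(NZ, ZS) = 90.00° ✓; |ZS| = 39.00 ✓; |HS| = 74.20 ✓.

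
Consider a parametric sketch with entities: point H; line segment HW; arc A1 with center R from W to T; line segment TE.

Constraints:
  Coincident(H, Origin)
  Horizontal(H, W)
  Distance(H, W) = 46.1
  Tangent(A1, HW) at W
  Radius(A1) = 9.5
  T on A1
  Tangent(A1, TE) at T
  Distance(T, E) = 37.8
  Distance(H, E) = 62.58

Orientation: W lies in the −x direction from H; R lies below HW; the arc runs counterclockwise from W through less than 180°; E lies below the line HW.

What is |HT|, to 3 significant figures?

56.4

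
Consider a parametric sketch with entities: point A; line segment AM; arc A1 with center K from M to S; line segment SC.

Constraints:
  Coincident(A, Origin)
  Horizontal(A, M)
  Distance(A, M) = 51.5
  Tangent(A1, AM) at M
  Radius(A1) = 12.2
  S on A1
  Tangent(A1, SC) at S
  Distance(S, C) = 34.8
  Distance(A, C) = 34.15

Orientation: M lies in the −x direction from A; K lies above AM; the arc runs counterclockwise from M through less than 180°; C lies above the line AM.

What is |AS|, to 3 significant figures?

42.9

A is at the origin; AM is horizontal with |AM| = 51.5 and M on the −x side, so M = (-51.5, 0.00). Since A1 is tangent to AM there, KM ⟂ AM, so K = M + (0, 12.2) = (-51.5, 12.2). Since KS ⟂ SC (tangency), |KC| = √(12.2² + 34.8²) = 36.9 regardless of where S sits on A1. So C lies on both circle(A, 34.15) and circle(K, 36.9); the above-AM intersection is C = (-18.5, 28.7). S is the foot of the tangent from C: S = (-42.7, 3.71).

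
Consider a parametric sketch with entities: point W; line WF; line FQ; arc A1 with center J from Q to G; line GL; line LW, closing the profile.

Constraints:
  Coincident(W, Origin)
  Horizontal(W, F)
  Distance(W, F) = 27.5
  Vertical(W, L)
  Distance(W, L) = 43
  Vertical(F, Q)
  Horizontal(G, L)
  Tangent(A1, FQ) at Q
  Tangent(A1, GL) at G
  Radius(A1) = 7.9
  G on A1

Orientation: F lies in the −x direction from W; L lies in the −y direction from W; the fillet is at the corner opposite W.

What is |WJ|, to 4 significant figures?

40.20

W is at the origin; WF is horizontal with |WF| = 27.5 and F on the −x side, so F = (-27.50, 0.000). WL is vertical with |WL| = 43.0 and L on the −y side, so L = (0.000, -43.00). The virtual corner opposite W is at (-27.50, -43.00). The tangent condition forces JQ to be normal to FQ and since A1 is tangent to GL there, JG ⟂ GL, with radius 7.9, so the center J sits 7.9 in from both sides at J = (-19.60, -35.10). Then |WJ| = |J − W| = 40.20.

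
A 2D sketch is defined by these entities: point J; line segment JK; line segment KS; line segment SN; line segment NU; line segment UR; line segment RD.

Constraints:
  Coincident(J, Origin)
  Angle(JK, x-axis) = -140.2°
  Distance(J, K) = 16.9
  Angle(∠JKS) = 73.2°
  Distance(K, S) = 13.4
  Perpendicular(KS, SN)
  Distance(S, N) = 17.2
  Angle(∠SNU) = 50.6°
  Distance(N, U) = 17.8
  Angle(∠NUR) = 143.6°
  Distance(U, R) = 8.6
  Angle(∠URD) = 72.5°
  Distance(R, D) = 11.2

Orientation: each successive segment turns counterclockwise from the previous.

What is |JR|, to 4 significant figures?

20.01

J is at the origin; JK runs at -140.2° with length 16.9, so K = (-12.98, -10.82). ∠JKS = 73.2° gives KS at -33.40° from the x-axis; with |KS| = 13.4, S = (-1.797, -18.19). The perpendicularity gives SN at right angles to KS, so SN runs at 56.60°; with |SN| = 17.2, N = (7.671, -3.835). ∠SNU = 50.6° gives NU at -174.0° from the x-axis; with |NU| = 17.8, U = (-10.03, -5.696). ∠NUR = 143.6° gives UR at -137.6° from the x-axis; with |UR| = 8.6, R = (-16.38, -11.49). Then |JR| = |R − J| = 20.01.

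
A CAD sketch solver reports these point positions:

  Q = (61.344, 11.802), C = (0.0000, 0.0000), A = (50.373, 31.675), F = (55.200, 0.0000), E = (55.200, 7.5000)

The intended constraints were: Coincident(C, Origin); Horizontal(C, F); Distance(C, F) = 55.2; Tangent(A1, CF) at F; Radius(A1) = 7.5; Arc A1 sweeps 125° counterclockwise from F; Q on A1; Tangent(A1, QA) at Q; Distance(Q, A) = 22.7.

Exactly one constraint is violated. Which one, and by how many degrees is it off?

Tangent(A1, QA) at Q — off by 6.10°.

C = (0.00, 0.00) ✓; C.y = 0.00, F.y = 0.00 ✓; |CF| = 55.20 ✓; ∠(EF, FC) = 90.00° ✓; |EF| = 7.500 ✓; bearing(E→Q) − bearing(E→F) = 125.0° ✓; |EQ| = 7.500 ✓; ∠(EQ, QA) = 96.10° ✗; |QA| = 22.70 ✓.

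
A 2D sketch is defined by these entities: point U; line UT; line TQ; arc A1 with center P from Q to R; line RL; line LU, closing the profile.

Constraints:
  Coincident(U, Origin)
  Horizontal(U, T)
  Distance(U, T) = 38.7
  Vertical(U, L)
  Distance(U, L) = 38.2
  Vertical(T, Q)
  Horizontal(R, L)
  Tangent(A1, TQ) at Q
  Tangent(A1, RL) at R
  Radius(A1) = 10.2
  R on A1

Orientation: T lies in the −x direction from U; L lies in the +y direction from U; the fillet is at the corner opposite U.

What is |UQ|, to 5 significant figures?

47.767

U is at the origin; UT is horizontal with |UT| = 38.7 and T on the −x side, so T = (-38.700, 0.0000). UL is vertical with |UL| = 38.2 and L on the +y side, so L = (0.0000, 38.200). The virtual corner opposite U is at (-38.700, 38.200). The tangent condition forces PQ to be normal to TQ and since A1 is tangent to RL there, PR ⟂ RL, with radius 10.2, so the center P sits 10.2 in from both sides at P = (-28.500, 28.000). That places the tangent points at Q = (-38.700, 28.000) on TQ and R = (-28.500, 38.200) on RL. Then |UQ| = |Q − U| = 47.767.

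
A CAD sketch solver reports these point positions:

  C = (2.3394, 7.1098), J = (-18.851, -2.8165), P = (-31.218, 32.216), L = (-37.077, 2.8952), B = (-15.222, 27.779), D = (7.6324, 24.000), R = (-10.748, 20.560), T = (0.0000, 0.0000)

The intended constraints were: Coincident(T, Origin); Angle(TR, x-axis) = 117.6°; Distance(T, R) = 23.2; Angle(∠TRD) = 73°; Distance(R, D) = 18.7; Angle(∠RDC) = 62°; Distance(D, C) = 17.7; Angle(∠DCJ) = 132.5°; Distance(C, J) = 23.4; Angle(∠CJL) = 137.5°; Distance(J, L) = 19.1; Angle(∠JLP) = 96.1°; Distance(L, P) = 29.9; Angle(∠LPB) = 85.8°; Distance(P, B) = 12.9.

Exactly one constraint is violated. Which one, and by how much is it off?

Distance(P, B) = 12.9 — off by 3.70.

T = (0.00, 0.00) ✓; TR at 117.6° ✓; |TR| = 23.20 ✓; ∠TRD = 73.00° ✓; |RD| = 18.70 ✓; ∠RDC = 62.00° ✓; |DC| = 17.70 ✓; ∠DCJ = 132.5° ✓; |CJ| = 23.40 ✓; ∠CJL = 137.5° ✓; |JL| = 19.10 ✓; ∠JLP = 96.10° ✓; |LP| = 29.90 ✓; ∠LPB = 85.80° ✓; |PB| = 16.60 ✗.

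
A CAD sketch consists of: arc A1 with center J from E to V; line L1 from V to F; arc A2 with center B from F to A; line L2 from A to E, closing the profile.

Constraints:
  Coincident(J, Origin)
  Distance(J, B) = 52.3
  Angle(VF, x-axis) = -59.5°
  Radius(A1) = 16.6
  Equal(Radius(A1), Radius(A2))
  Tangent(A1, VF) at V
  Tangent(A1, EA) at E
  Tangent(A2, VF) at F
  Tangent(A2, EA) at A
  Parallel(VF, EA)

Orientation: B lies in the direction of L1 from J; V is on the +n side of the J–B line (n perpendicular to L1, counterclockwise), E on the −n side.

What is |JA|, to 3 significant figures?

54.9

The slot axis is L1's direction at -59.5°, so u = (cos -59.5°, sin -59.5°) = (0.508, -0.862) and n = (−sin -59.5°, cos -59.5°) = (0.862, 0.508). J is at the origin and B lies 52.3 along u from J, so B = 52.3·u = (26.5, -45.1). Tangency of A1 to both parallel lines with radius 16.6 puts V and E at J ± 16.6·n: V = (14.3, 8.43), E = (-14.3, -8.43). Equal radii place F and A the same way about B: F = B + 16.6·n = (40.8, -36.6), A = B − 16.6·n = (12.2, -53.5). Then |JA| = |A − J| = 54.9.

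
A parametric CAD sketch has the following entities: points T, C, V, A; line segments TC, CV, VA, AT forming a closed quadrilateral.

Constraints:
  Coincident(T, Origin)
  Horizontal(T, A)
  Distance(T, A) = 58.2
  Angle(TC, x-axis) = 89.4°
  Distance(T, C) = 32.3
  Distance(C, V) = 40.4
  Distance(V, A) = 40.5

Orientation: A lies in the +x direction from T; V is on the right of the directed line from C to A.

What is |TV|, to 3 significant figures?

18.4

Checks: |CV| = 40.40 ✓; |VA| = 40.50 ✓.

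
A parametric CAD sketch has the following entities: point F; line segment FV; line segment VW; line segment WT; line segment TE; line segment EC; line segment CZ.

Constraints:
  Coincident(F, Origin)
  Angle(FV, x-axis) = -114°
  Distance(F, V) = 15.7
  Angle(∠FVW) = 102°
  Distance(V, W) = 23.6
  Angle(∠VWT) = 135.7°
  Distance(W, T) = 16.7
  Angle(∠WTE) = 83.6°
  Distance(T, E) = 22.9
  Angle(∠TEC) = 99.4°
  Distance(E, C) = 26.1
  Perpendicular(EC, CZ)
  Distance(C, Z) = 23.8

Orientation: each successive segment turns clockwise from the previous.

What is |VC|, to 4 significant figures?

9.117

F is at the origin; FV runs at -114.0° with length 15.7, so V = (-6.386, -14.34). ∠FVW = 102.0° gives VW at 168.0° from the x-axis; with |VW| = 23.6, W = (-29.47, -9.436). ∠VWT = 135.7° gives WT at 123.7° from the x-axis; with |WT| = 16.7, T = (-38.74, 4.458). ∠WTE = 83.6° gives TE at 27.30° from the x-axis; with |TE| = 22.9, E = (-18.39, 14.96). ∠TEC = 99.4° gives EC at -53.30° from the x-axis; with |EC| = 26.1, C = (-2.789, -5.966). Then |VC| = |C − V| = 9.117.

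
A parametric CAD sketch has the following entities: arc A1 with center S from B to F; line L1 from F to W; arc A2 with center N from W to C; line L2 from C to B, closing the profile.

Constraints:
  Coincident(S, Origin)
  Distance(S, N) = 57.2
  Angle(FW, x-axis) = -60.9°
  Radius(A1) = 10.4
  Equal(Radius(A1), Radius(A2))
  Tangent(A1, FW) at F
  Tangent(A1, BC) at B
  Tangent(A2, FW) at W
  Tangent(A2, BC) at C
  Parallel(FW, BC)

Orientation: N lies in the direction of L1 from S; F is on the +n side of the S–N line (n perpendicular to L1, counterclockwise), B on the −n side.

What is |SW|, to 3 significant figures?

58.1

Tangency of A1 to both parallel lines with radius 10.4 puts F and B at S ± 10.4·n: F = (9.09, 5.06), B = (-9.09, -5.06). Equal radii place W and C the same way about N: W = N + 10.4·n = (36.9, -44.9), C = N − 10.4·n = (18.7, -55.0). Then |SW| = |W − S| = 58.1.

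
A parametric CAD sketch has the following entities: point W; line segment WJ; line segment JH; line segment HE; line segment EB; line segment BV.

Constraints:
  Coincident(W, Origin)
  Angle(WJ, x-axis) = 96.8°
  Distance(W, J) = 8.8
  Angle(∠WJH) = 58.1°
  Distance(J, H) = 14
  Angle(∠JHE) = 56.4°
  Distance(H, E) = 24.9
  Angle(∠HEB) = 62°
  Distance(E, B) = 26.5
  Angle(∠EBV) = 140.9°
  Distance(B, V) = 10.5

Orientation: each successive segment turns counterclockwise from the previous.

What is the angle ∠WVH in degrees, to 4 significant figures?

25.65°

∠HEB = 62.0° gives EB at 100.3° from the x-axis; with |EB| = 26.5, B = (7.015, 18.49). ∠EBV = 140.9° gives BV at 139.4° from the x-axis; with |BV| = 10.5, V = (-0.9573, 25.32). Then cos ∠WVH = VW·VH / (|VW||VH|), giving 25.65°.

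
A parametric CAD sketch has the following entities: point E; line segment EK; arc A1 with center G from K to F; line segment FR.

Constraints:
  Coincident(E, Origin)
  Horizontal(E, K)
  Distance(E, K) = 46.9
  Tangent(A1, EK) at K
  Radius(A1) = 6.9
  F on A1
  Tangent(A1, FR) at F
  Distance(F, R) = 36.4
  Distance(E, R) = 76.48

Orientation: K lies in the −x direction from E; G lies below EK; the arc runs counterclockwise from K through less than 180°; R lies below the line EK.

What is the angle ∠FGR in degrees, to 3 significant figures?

79.3°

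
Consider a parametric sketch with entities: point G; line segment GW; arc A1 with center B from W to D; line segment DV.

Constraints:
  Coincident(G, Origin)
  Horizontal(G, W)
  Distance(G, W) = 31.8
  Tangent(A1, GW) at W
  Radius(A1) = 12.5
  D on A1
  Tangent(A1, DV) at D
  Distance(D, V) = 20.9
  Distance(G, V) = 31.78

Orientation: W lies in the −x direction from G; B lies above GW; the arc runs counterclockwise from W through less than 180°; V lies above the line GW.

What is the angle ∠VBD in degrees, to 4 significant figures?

59.12°

Checks: |GW| = 31.80 ✓; |BD| = 12.50 ✓; ∠(BD, DV) = 90.00° ✓; |DV| = 20.90 ✓; |GV| = 31.78 ✓.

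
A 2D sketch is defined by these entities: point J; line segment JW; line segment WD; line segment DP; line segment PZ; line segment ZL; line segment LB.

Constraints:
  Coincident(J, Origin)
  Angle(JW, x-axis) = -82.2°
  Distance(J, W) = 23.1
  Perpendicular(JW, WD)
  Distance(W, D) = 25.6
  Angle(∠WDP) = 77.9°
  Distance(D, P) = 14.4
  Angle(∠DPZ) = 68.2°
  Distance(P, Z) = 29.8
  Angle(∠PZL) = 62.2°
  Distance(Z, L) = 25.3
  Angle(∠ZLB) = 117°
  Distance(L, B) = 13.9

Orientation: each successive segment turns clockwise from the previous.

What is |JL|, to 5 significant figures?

42.677

J is at the origin; JW runs at -82.2° with length 23.1, so W = (3.1350, -22.886). JW ⟂ WD, so WD runs at -172.20°; with |WD| = 25.6, D = (-22.228, -26.361). ∠WDP = 77.9° gives DP at 85.700° from the x-axis; with |DP| = 14.4, P = (-21.148, -12.001). ∠DPZ = 68.2° gives PZ at -26.100° from the x-axis; with |PZ| = 29.8, Z = (5.6128, -25.111). ∠PZL = 62.2° gives ZL at -143.90° from the x-axis; with |ZL| = 25.3, L = (-14.829, -40.018). Then |JL| = |L − J| = 42.677.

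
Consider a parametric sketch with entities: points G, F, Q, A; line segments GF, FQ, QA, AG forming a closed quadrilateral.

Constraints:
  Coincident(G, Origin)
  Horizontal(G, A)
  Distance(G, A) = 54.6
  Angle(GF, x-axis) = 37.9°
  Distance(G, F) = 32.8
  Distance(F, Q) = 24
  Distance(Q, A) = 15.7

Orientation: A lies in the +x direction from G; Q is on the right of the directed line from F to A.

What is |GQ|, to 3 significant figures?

38.9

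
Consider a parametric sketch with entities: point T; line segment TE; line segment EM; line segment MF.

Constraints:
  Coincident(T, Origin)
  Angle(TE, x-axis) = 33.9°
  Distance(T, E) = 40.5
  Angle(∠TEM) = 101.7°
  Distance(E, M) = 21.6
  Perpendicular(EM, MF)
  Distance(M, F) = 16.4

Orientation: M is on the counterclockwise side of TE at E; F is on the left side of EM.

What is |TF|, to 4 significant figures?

37.81

∠TEM = 101.7°, so EM runs at 33.9° + (180° − 101.7°) = 112.2° from the x-axis; with |EM| = 21.6, M = E + 21.6·(cos 112.2°, sin 112.2°) = (25.45, 42.59). EM is perpendicular to MF; with |MF| = 16.4 on the left of EM, F = M + 16.4·(-0.9259, -0.3778) = (10.27, 36.39). Then |TF| = |F − T| = 37.81.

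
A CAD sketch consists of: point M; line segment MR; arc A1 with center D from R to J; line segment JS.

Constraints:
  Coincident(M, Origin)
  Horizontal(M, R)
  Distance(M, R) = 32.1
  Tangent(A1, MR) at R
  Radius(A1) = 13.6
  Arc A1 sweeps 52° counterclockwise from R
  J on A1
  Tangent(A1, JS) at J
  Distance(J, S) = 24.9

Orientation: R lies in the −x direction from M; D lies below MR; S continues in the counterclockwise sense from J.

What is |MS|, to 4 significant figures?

63.23

M is at the origin; M and R share the same y with |MR| = 32.1 and R on the −x side, so R = (-32.10, 0.000). The tangent condition forces DR to be normal to MR, so D = R + (0, -13.6) = (-32.10, -13.60). On A1, R sits at bearing 90° from D; a 52° counterclockwise sweep puts J at bearing 142°, so J = D + 13.6·(cos 142°, sin 142°) = (-42.82, -5.227). Tangency of A1 to JS means the radius DJ is perpendicular to JS, so JS runs along (−sin 142°, cos 142°); with |JS| = 24.9, S = (-58.15, -24.85). Then |MS| = |S − M| = 63.23.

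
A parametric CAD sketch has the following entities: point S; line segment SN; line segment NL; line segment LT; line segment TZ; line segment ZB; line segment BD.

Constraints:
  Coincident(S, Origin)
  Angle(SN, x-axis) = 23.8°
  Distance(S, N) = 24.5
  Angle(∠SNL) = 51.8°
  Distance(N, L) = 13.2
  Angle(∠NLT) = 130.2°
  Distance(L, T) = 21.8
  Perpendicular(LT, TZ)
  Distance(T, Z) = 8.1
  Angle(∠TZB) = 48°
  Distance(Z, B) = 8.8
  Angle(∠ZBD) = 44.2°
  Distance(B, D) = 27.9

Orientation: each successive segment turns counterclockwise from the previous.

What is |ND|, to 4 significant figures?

52.43

∠TZB = 48.0° gives ZB at 63.80° from the x-axis; with |ZB| = 8.8, B = (-2.586, 8.363). ∠ZBD = 44.2° gives BD at -160.4° from the x-axis; with |BD| = 27.9, D = (-28.87, -0.9959). Then |ND| = |D − N| = 52.43.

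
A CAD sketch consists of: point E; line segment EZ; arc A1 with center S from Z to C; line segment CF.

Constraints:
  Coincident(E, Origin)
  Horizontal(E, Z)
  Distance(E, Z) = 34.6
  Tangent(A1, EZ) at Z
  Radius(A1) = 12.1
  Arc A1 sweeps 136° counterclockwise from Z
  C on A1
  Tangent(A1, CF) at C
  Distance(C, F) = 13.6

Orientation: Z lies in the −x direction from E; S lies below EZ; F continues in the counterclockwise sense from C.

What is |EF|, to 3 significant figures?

44.9

E is at the origin; E and Z share the same y with |EZ| = 34.6 and Z on the −x side, so Z = (-34.6, 0.00). Since A1 is tangent to EZ there, SZ ⟂ EZ, so S = Z + (0, -12.1) = (-34.6, -12.1). On A1, Z sits at bearing 90° from S; a 136° counterclockwise sweep puts C at bearing 226°, so C = S + 12.1·(cos 226°, sin 226°) = (-43.0, -20.8). Since A1 is tangent to CF there, SC ⟂ CF, so CF runs along (−sin 226°, cos 226°); with |CF| = 13.6, F = (-33.2, -30.3). Then |EF| = |F − E| = 44.9.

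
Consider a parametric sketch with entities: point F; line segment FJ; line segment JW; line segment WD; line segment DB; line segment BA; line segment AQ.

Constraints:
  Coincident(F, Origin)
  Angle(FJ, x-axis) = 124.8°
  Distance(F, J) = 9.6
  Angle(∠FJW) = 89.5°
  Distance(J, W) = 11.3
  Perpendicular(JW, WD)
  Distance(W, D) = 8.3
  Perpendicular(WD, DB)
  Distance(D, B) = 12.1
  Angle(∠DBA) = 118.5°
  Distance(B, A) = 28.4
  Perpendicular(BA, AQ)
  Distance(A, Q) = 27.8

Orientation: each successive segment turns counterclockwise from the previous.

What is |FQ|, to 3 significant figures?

40.8

F is at the origin; FJ runs at 124.8° with length 9.6, so J = (-5.48, 7.88). ∠FJW = 89.5° gives JW at -145° from the x-axis; with |JW| = 11.3, W = (-14.7, 1.35). JW ⟂ WD, so WD runs at -54.7°; with |WD| = 8.3, D = (-9.90, -5.42). The perpendicularity gives DB at right angles to WD, so DB runs at 35.3°; with |DB| = 12.1, B = (-0.0297, 1.57). ∠DBA = 118.5° gives BA at 96.8° from the x-axis; with |BA| = 28.4, A = (-3.39, 29.8). BA ⟂ AQ, so AQ runs at -173°; with |AQ| = 27.8, Q = (-31.0, 26.5). Then |FQ| = |Q − F| = 40.8.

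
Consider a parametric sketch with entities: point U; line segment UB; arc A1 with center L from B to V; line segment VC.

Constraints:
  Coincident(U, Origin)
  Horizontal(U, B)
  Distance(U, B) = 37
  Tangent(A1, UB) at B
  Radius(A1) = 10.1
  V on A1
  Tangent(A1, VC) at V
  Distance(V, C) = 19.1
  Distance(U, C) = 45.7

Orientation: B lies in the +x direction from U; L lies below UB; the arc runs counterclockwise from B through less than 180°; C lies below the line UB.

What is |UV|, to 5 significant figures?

30.396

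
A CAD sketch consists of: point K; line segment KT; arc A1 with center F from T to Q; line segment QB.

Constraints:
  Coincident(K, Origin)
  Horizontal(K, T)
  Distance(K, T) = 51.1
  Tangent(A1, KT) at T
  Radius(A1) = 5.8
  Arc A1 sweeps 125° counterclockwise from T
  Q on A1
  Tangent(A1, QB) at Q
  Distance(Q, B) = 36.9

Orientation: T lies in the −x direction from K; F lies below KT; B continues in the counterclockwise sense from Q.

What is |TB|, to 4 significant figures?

42.64

K is at the origin; K and T share the same y with |KT| = 51.1 and T on the −x side, so T = (-51.10, 0.000). A1 meets KT tangentially, so FT is at right angles to KT, so F = T + (0, -5.8) = (-51.10, -5.800). On A1, T sits at bearing 90° from F; a 125° counterclockwise sweep puts Q at bearing 215°, so Q = F + 5.8·(cos 215°, sin 215°) = (-55.85, -9.127). A1 meets QB tangentially, so FQ is at right angles to QB, so QB runs along (−sin 215°, cos 215°); with |QB| = 36.9, B = (-34.69, -39.35). Then |TB| = |B − T| = 42.64.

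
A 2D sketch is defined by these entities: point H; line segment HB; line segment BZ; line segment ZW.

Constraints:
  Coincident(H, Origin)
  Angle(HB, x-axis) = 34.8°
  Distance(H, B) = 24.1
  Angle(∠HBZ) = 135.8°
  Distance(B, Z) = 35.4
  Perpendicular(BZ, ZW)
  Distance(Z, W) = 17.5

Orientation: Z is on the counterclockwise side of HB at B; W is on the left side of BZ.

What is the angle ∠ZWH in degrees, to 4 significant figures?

89.24°

H is at the origin; HB runs at 34.8° with length 24.1, so B = 24.1·(cos 34.8°, sin 34.8°) = (19.79, 13.75). ∠HBZ = 135.8°, so BZ runs at 34.8° + (180° − 135.8°) = 79.00° from the x-axis; with |BZ| = 35.4, Z = B + 35.4·(cos 79.00°, sin 79.00°) = (26.54, 48.50). BZ ⟂ ZW; with |ZW| = 17.5 on the left of BZ, W = Z + 17.5·(-0.9816, 0.1908) = (9.366, 51.84). Then cos ∠ZWH = WZ·WH / (|WZ||WH|), giving 89.24°.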